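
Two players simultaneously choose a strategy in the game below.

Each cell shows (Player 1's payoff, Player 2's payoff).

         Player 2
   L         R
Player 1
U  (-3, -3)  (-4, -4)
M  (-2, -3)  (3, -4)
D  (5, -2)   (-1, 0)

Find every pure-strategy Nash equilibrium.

For each player, find the best response to each opponent profile; mutual best responses are the pure NE.
Player 1 against L: payoffs -3, -2, 5 → best response D.
Player 1 against R: payoffs -4, 3, -1 → best response M.
Player 2 against U: payoffs -3, -4 → best response L.
Player 2 against M: payoffs -3, -4 → best response L.
Player 2 against D: payoffs -2, 0 → best response R.
No profile is a mutual best response for all players.

none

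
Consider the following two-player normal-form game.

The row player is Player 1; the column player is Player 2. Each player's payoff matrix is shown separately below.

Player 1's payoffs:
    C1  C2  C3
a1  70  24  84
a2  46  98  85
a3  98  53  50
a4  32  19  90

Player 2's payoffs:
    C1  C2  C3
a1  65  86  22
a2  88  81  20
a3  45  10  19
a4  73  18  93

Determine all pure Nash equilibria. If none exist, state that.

(a1, C1): Player 1 can switch to a3 (70 → 98). Not NE.
(a1, C2): Player 1 can switch to a2 (24 → 98). Not NE.
(a1, C3): Player 1 can switch to a2 (84 → 85). Not NE.
(a2, C1): Player 1 can switch to a1 (46 → 70). Not NE.
(a2, C2): Player 2 can switch to C1 (81 → 88). Not NE.
(a2, C3): Player 1 can switch to a4 (85 → 90). Not NE.
(a3, C1): Player 1 gets 98, best alternative 70; Player 2 gets 45, best alternative 19. No profitable deviation — NE.
(a3, C2): Player 1 can switch to a2 (53 → 98). Not NE.
(a3, C3): Player 1 can switch to a1 (50 → 84). Not NE.
(a4, C1): Player 1 can switch to a1 (32 → 70). Not NE.
(a4, C2): Player 1 can switch to a1 (19 → 24). Not NE.
(a4, C3): Player 1 gets 90, best alternative 85; Player 2 gets 93, best alternative 73. No profitable deviation — NE.

The pure Nash equilibria are (a3, C1), (a4, C3).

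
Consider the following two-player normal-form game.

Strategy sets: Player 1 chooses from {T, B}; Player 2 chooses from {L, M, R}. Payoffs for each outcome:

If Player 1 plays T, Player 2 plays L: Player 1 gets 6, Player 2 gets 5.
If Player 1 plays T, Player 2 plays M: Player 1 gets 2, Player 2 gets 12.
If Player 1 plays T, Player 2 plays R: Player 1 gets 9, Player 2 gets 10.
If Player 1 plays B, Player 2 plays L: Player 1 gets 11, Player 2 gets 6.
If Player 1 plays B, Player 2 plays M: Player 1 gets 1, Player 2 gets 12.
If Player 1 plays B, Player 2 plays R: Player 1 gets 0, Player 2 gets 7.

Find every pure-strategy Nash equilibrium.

Mark each player's best response to every combination of opponents' strategies; a profile where every player is best-responding is a pure Nash equilibrium.
Player 1 against L: payoffs 6, 11 → best response B.
Player 1 against M: payoffs 2, 1 → best response T.
Player 1 against R: payoffs 9, 0 → best response T.
Player 2 against T: payoffs 5, 12, 10 → best response M.
Player 2 against B: payoffs 6, 12, 7 → best response M.
Mutual best responses: (T, M).

(T, M)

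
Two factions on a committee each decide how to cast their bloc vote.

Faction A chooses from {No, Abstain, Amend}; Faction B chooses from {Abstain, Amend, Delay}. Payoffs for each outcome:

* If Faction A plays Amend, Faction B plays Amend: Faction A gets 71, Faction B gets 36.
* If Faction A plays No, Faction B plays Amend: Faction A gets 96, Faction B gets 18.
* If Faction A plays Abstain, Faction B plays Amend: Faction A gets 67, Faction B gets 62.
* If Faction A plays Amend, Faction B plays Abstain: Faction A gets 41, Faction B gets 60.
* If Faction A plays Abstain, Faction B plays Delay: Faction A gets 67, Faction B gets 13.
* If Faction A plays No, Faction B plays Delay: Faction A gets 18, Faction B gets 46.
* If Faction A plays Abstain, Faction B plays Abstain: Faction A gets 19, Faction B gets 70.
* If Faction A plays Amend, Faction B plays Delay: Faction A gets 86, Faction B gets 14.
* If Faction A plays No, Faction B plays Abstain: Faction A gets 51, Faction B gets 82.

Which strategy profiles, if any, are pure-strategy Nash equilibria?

Pure NE: (No, Abstain)

(No, Abstain): Faction A gets 51, best alternative 41; Faction B gets 82, best alternative 46. No profitable deviation — NE.
(No, Amend): Faction B can switch to Abstain (18 → 82). Not NE.
(No, Delay): Faction A can switch to Abstain (18 → 67). Not NE.
(Abstain, Abstain): Faction A can switch to No (19 → 51). Not NE.
(Abstain, Amend): Faction A can switch to No (67 → 96). Not NE.
(Abstain, Delay): Faction A can switch to Amend (67 → 86). Not NE.
(Amend, Abstain): Faction A can switch to No (41 → 51). Not NE.
(The remaining 2 profiles each have a profitable deviation by the same check.)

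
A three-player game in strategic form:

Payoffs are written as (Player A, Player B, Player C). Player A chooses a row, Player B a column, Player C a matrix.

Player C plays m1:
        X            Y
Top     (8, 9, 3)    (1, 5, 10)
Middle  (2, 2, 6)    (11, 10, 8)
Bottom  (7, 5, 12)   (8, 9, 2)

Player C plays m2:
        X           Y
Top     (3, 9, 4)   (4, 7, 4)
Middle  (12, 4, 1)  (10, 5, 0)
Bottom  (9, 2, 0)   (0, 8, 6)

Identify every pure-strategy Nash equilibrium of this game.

Pure NE: (Middle, Y, m1)

For each player, find the best response to each opponent profile; mutual best responses are the pure NE.
Player A against (X, m1): payoffs 8, 2, 7 → best response Top.
Player A against (X, m2): payoffs 3, 12, 9 → best response Middle.
Player A against (Y, m1): payoffs 1, 11, 8 → best response Middle.
Player A against (Y, m2): payoffs 4, 10, 0 → best response Middle.
Player B against (Top, m1): payoffs 9, 5 → best response X.
Player B against (Top, m2): payoffs 9, 7 → best response X.
Player B against (Middle, m1): payoffs 2, 10 → best response Y.
Player B against (Middle, m2): payoffs 4, 5 → best response Y.
Player B against (Bottom, m1): payoffs 5, 9 → best response Y.
Player B against (Bottom, m2): payoffs 2, 8 → best response Y.
Player C against (Top, X): payoffs 3, 4 → best response m2.
Player C against (Top, Y): payoffs 10, 4 → best response m1.
Player C against (Middle, X): payoffs 6, 1 → best response m1.
Player C against (Middle, Y): payoffs 8, 0 → best response m1.
Player C against (Bottom, X): payoffs 12, 0 → best response m1.
Player C against (Bottom, Y): payoffs 2, 6 → best response m2.
Mutual best responses: (Middle, Y, m1).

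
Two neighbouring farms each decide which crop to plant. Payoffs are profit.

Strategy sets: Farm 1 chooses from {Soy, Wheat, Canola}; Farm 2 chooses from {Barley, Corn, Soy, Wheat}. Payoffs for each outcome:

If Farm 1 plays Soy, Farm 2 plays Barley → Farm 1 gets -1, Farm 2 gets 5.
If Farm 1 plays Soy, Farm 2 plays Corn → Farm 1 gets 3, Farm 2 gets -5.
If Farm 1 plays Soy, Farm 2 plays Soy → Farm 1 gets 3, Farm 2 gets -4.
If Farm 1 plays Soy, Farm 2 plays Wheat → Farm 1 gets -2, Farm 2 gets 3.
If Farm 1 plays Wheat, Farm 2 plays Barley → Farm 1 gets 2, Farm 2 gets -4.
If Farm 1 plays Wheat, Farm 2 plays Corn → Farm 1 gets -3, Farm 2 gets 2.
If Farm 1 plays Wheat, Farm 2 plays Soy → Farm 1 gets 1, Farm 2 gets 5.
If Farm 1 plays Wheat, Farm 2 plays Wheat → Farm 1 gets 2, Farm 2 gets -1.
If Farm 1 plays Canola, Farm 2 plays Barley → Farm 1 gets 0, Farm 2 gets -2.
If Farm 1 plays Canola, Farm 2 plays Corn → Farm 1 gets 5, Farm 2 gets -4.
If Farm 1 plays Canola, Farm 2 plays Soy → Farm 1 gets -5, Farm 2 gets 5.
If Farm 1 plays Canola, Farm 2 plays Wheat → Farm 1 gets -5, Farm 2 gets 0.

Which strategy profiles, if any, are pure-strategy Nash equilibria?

(Soy, Barley): Farm 1 can switch to Wheat (-1 → 2). Not NE.
(Soy, Corn): Farm 1 can switch to Canola (3 → 5). Not NE.
(Soy, Soy): Farm 2 can switch to Barley (-4 → 5). Not NE.
(Soy, Wheat): Farm 1 can switch to Wheat (-2 → 2). Not NE.
(Wheat, Barley): Farm 2 can switch to Corn (-4 → 2). Not NE.
(Wheat, Corn): Farm 1 can switch to Soy (-3 → 3). Not NE.
(Wheat, Soy): Farm 1 can switch to Soy (1 → 3). Not NE.
(Wheat, Wheat): Farm 2 can switch to Corn (-1 → 2). Not NE.
(The remaining 4 profiles each have a profitable deviation by the same check.)

No pure-strategy Nash equilibrium.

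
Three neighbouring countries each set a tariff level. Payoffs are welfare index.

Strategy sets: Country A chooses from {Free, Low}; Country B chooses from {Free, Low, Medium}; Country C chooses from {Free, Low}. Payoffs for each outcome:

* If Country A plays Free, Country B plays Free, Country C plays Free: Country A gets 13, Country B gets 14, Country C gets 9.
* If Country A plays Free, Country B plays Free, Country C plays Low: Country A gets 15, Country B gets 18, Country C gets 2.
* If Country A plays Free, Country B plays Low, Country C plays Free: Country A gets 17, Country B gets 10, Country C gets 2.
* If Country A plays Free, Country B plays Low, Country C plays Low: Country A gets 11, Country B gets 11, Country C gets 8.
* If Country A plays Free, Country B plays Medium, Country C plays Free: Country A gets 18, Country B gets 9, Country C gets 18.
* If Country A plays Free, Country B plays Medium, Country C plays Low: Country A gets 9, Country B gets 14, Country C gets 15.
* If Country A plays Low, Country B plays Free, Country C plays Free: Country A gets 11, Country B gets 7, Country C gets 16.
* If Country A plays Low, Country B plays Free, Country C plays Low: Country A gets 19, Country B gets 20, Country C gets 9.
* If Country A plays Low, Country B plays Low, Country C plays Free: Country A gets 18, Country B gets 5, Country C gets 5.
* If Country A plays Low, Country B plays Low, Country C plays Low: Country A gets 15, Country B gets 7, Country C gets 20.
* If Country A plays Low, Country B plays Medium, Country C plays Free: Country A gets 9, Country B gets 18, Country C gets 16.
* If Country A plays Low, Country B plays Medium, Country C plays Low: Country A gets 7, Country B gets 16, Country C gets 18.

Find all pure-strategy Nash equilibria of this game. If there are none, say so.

Country A against (Free, Free): payoffs 13, 11 → best response Free.
Country A against (Free, Low): payoffs 15, 19 → best response Low.
Country A against (Low, Free): payoffs 17, 18 → best response Low.
Country A against (Low, Low): payoffs 11, 15 → best response Low.
Country A against (Medium, Free): payoffs 18, 9 → best response Free.
Country A against (Medium, Low): payoffs 9, 7 → best response Free.
Country B against (Free, Free): payoffs 14, 10, 9 → best response Free.
Country B against (Free, Low): payoffs 18, 11, 14 → best response Free.
Country B against (Low, Free): payoffs 7, 5, 18 → best response Medium.
Country B against (Low, Low): payoffs 20, 7, 16 → best response Free.
Country C against (Free, Free): payoffs 9, 2 → best response Free.
Country C against (Free, Low): payoffs 2, 8 → best response Low.
Country C against (Free, Medium): payoffs 18, 15 → best response Free.
Country C against (Low, Free): payoffs 16, 9 → best response Free.
Country C against (Low, Low): payoffs 5, 20 → best response Low.
Country C against (Low, Medium): payoffs 16, 18 → best response Low.
Mutual best responses: (Free, Free, Free).

The unique pure-strategy Nash equilibrium is (Free, Free, Free).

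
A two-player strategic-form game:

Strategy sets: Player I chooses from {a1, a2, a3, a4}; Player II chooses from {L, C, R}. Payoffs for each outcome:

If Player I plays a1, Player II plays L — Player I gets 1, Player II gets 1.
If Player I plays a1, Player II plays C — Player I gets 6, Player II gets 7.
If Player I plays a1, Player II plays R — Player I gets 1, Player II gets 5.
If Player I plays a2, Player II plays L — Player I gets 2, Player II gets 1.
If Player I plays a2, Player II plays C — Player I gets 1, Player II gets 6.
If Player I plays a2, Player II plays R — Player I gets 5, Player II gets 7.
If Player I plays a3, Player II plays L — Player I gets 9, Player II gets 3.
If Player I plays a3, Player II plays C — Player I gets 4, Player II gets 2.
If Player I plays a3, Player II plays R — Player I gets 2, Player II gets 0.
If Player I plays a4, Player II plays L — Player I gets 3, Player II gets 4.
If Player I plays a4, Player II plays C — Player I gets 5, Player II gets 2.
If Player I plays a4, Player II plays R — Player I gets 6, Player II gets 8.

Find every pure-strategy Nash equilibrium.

(a1, L): Player I can switch to a2 (1 → 2). Not NE.
(a1, C): Player I gets 6, best alternative 5; Player II gets 7, best alternative 5. No profitable deviation — NE.
(a1, R): Player I can switch to a2 (1 → 5). Not NE.
(a2, L): Player I can switch to a3 (2 → 9). Not NE.
(a2, C): Player I can switch to a1 (1 → 6). Not NE.
(a2, R): Player I can switch to a4 (5 → 6). Not NE.
(a3, L): Player I gets 9, best alternative 3; Player II gets 3, best alternative 2. No profitable deviation — NE.
(a3, C): Player I can switch to a1 (4 → 6). Not NE.
(a3, R): Player I can switch to a2 (2 → 5). Not NE.
(a4, L): Player I can switch to a3 (3 → 9). Not NE.
(a4, C): Player I can switch to a1 (5 → 6). Not NE.
(a4, R): Player I gets 6, best alternative 5; Player II gets 8, best alternative 4. No profitable deviation — NE.

The pure Nash equilibria are (a1, C), (a3, L), (a4, R).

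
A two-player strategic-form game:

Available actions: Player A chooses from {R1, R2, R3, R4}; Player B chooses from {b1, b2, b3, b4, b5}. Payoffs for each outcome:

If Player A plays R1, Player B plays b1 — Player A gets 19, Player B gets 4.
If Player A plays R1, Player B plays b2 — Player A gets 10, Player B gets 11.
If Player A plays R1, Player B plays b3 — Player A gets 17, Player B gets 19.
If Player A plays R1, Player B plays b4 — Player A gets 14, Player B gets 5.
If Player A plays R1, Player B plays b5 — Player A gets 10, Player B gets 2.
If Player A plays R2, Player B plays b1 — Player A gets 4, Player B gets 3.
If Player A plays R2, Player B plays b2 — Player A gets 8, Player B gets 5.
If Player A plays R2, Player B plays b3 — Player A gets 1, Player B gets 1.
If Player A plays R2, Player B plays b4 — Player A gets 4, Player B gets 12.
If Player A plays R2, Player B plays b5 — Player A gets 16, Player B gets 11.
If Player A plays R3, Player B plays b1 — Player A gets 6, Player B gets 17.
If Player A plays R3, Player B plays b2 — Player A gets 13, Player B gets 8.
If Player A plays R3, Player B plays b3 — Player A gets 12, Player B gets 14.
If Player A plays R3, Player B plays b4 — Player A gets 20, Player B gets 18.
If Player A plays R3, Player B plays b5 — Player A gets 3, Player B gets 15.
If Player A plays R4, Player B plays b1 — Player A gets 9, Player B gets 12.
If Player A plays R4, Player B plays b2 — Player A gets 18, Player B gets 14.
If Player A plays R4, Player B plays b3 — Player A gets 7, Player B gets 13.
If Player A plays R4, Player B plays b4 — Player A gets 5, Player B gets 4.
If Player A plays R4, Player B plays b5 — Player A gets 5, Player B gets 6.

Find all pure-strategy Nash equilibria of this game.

Pure-strategy Nash equilibria: (R1, b3), (R3, b4), (R4, b2)

Player A against b1: payoffs 19, 4, 6, 9 → best response R1.
Player A against b2: payoffs 10, 8, 13, 18 → best response R4.
Player A against b3: payoffs 17, 1, 12, 7 → best response R1.
Player A against b4: payoffs 14, 4, 20, 5 → best response R3.
Player A against b5: payoffs 10, 16, 3, 5 → best response R2.
Player B against R1: payoffs 4, 11, 19, 5, 2 → best response b3.
Player B against R2: payoffs 3, 5, 1, 12, 11 → best response b4.
Player B against R3: payoffs 17, 8, 14, 18, 15 → best response b4.
Player B against R4: payoffs 12, 14, 13, 4, 6 → best response b2.
Mutual best responses: (R1, b3); (R3, b4); (R4, b2).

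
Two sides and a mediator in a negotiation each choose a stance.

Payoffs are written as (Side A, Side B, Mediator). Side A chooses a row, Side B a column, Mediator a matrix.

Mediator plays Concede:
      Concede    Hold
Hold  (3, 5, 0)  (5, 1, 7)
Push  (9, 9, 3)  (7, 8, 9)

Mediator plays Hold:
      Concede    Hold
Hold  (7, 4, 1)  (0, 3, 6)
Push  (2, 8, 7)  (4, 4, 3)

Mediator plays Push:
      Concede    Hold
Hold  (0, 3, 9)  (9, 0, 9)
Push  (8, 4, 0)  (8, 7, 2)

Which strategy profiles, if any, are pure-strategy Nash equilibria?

There is no pure-strategy Nash equilibrium.

Side A against (Concede, Concede): payoffs 3, 9 → best response Push.
Side A against (Concede, Hold): payoffs 7, 2 → best response Hold.
Side A against (Concede, Push): payoffs 0, 8 → best response Push.
Side A against (Hold, Concede): payoffs 5, 7 → best response Push.
Side A against (Hold, Hold): payoffs 0, 4 → best response Push.
Side A against (Hold, Push): payoffs 9, 8 → best response Hold.
Side B against (Hold, Concede): payoffs 5, 1 → best response Concede.
Side B against (Hold, Hold): payoffs 4, 3 → best response Concede.
Side B against (Hold, Push): payoffs 3, 0 → best response Concede.
Side B against (Push, Concede): payoffs 9, 8 → best response Concede.
Side B against (Push, Hold): payoffs 8, 4 → best response Concede.
Side B against (Push, Push): payoffs 4, 7 → best response Hold.
Mediator against (Hold, Concede): payoffs 0, 1, 9 → best response Push.
Mediator against (Hold, Hold): payoffs 7, 6, 9 → best response Push.
Mediator against (Push, Concede): payoffs 3, 7, 0 → best response Hold.
Mediator against (Push, Hold): payoffs 9, 3, 2 → best response Concede.
No profile is a mutual best response for all players.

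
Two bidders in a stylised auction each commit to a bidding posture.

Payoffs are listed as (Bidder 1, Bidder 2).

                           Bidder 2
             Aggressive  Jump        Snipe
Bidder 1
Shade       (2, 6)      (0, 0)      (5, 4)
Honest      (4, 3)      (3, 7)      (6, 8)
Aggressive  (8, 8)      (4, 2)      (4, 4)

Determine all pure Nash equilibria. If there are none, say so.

For each player, find the best response to each opponent profile; mutual best responses are the pure NE.
Bidder 1 against Aggressive: payoffs 2, 4, 8 → best response Aggressive.
Bidder 1 against Jump: payoffs 0, 3, 4 → best response Aggressive.
Bidder 1 against Snipe: payoffs 5, 6, 4 → best response Honest.
Bidder 2 against Shade: payoffs 6, 0, 4 → best response Aggressive.
Bidder 2 against Honest: payoffs 3, 7, 8 → best response Snipe.
Bidder 2 against Aggressive: payoffs 8, 2, 4 → best response Aggressive.
Mutual best responses: (Honest, Snipe); (Aggressive, Aggressive).

The pure Nash equilibria are (Honest, Snipe) and (Aggressive, Aggressive).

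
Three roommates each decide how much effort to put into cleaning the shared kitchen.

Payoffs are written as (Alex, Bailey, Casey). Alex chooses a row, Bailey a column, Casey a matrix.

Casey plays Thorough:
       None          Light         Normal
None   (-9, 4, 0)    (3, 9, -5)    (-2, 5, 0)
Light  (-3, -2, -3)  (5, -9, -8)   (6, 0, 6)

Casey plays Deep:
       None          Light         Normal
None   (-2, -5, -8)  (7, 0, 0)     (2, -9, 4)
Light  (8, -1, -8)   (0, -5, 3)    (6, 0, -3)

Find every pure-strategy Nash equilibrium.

Alex against (None, Thorough): payoffs -9, -3 → best response Light.
Alex against (None, Deep): payoffs -2, 8 → best response Light.
Alex against (Light, Thorough): payoffs 3, 5 → best response Light.
Alex against (Light, Deep): payoffs 7, 0 → best response None.
Alex against (Normal, Thorough): payoffs -2, 6 → best response Light.
Alex against (Normal, Deep): payoffs 2, 6 → best response Light.
Bailey against (None, Thorough): payoffs 4, 9, 5 → best response Light.
Bailey against (None, Deep): payoffs -5, 0, -9 → best response Light.
Bailey against (Light, Thorough): payoffs -2, -9, 0 → best response Normal.
Bailey against (Light, Deep): payoffs -1, -5, 0 → best response Normal.
Casey against (None, None): payoffs 0, -8 → best response Thorough.
Casey against (None, Light): payoffs -5, 0 → best response Deep.
Casey against (None, Normal): payoffs 0, 4 → best response Deep.
Casey against (Light, None): payoffs -3, -8 → best response Thorough.
Casey against (Light, Light): payoffs -8, 3 → best response Deep.
Casey against (Light, Normal): payoffs 6, -3 → best response Thorough.
Mutual best responses: (None, Light, Deep); (Light, Normal, Thorough).

Pure-strategy Nash equilibria: (None, Light, Deep), (Light, Normal, Thorough)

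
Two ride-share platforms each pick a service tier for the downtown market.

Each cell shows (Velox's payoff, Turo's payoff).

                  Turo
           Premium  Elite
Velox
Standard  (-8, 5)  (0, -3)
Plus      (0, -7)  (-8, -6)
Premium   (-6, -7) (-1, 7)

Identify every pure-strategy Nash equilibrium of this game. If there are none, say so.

Velox against Premium: payoffs -8, 0, -6 → best response Plus.
Velox against Elite: payoffs 0, -8, -1 → best response Standard.
Turo against Standard: payoffs 5, -3 → best response Premium.
Turo against Plus: payoffs -7, -6 → best response Elite.
Turo against Premium: payoffs -7, 7 → best response Elite.
No profile is a mutual best response for all players.

none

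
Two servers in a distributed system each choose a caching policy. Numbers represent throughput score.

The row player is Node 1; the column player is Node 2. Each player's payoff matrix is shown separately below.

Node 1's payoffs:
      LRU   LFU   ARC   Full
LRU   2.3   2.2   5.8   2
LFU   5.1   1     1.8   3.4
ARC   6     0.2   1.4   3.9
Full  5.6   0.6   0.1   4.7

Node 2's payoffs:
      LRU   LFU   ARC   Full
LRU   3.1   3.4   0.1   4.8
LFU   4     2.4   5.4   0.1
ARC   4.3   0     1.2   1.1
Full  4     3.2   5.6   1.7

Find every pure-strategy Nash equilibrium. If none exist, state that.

Pure NE: (ARC, LRU)

For each strategy profile, look for a profitable unilateral deviation.
(LRU, LRU): Node 1 can switch to LFU (2.3 → 5.1). Not NE.
(LRU, LFU): Node 2 can switch to Full (3.4 → 4.8). Not NE.
(LRU, ARC): Node 2 can switch to LRU (0.1 → 3.1). Not NE.
(LRU, Full): Node 1 can switch to LFU (2 → 3.4). Not NE.
(LFU, LRU): Node 1 can switch to ARC (5.1 → 6). Not NE.
(LFU, LFU): Node 1 can switch to LRU (1 → 2.2). Not NE.
(ARC, LRU): Node 1 gets 6, best alternative 5.6; Node 2 gets 4.3, best alternative 1.2. No profitable deviation — NE.
(The remaining 9 profiles each have a profitable deviation by the same check.)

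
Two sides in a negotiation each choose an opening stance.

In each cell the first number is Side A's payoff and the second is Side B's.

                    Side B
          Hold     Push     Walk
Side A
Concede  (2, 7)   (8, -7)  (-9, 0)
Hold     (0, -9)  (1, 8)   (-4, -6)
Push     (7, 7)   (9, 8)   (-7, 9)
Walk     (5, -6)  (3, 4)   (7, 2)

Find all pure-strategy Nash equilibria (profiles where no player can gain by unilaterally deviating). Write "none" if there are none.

Side A against Hold: payoffs 2, 0, 7, 5 → best response Push.
Side A against Push: payoffs 8, 1, 9, 3 → best response Push.
Side A against Walk: payoffs -9, -4, -7, 7 → best response Walk.
Side B against Concede: payoffs 7, -7, 0 → best response Hold.
Side B against Hold: payoffs -9, 8, -6 → best response Push.
Side B against Push: payoffs 7, 8, 9 → best response Walk.
Side B against Walk: payoffs -6, 4, 2 → best response Push.
No profile is a mutual best response for all players.

There is no pure-strategy Nash equilibrium.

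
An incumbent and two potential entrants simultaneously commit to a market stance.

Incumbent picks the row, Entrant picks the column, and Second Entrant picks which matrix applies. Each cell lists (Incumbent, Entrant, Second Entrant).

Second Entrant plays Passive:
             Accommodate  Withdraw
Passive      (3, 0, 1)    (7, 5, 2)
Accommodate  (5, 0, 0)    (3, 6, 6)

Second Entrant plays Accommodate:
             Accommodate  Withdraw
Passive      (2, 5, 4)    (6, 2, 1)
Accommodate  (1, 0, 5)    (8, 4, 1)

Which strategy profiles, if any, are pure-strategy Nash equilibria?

(Passive, Accommodate, Accommodate), (Passive, Withdraw, Passive)

(Passive, Accommodate, Passive): Incumbent can switch to Accommodate (3 → 5). Not NE.
(Passive, Accommodate, Accommodate): Incumbent gets 2, best alternative 1; Entrant gets 5, best alternative 2; Second Entrant gets 4, best alternative 1. No profitable deviation — NE.
(Passive, Withdraw, Passive): Incumbent gets 7, best alternative 3; Entrant gets 5, best alternative 0; Second Entrant gets 2, best alternative 1. No profitable deviation — NE.
(Passive, Withdraw, Accommodate): Incumbent can switch to Accommodate (6 → 8). Not NE.
(Accommodate, Accommodate, Passive): Entrant can switch to Withdraw (0 → 6). Not NE.
(Accommodate, Accommodate, Accommodate): Incumbent can switch to Passive (1 → 2). Not NE.
(Accommodate, Withdraw, Passive): Incumbent can switch to Passive (3 → 7). Not NE.
(Accommodate, Withdraw, Accommodate): Second Entrant can switch to Passive (1 → 6). Not NE.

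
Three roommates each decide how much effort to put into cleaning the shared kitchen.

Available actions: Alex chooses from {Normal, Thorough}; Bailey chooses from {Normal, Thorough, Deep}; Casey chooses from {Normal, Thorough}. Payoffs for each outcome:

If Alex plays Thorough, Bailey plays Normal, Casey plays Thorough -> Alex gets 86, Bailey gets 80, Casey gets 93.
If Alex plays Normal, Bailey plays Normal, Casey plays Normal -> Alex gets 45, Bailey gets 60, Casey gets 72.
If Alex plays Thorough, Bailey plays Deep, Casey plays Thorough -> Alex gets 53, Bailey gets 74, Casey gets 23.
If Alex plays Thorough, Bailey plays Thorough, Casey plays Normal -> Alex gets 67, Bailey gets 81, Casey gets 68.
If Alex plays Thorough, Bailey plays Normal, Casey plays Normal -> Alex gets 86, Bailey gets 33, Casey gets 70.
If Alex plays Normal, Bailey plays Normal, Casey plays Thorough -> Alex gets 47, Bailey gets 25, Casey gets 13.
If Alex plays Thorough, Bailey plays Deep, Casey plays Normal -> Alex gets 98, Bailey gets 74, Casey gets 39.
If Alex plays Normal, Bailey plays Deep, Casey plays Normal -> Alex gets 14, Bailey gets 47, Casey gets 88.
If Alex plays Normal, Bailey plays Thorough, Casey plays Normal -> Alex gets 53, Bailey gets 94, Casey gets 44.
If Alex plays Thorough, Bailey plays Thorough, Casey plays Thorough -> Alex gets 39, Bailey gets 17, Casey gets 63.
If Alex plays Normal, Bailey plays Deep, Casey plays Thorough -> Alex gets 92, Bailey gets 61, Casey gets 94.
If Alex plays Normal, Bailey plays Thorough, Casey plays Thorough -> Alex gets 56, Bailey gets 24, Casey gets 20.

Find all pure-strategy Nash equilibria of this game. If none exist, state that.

The pure Nash equilibria are (Normal, Deep, Thorough); (Thorough, Normal, Thorough); (Thorough, Thorough, Normal).

Alex against (Normal, Normal): payoffs 45, 86 → best response Thorough.
Alex against (Normal, Thorough): payoffs 47, 86 → best response Thorough.
Alex against (Thorough, Normal): payoffs 53, 67 → best response Thorough.
Alex against (Thorough, Thorough): payoffs 56, 39 → best response Normal.
Alex against (Deep, Normal): payoffs 14, 98 → best response Thorough.
Alex against (Deep, Thorough): payoffs 92, 53 → best response Normal.
Bailey against (Normal, Normal): payoffs 60, 94, 47 → best response Thorough.
Bailey against (Normal, Thorough): payoffs 25, 24, 61 → best response Deep.
Bailey against (Thorough, Normal): payoffs 33, 81, 74 → best response Thorough.
Bailey against (Thorough, Thorough): payoffs 80, 17, 74 → best response Normal.
Casey against (Normal, Normal): payoffs 72, 13 → best response Normal.
Casey against (Normal, Thorough): payoffs 44, 20 → best response Normal.
Casey against (Normal, Deep): payoffs 88, 94 → best response Thorough.
Casey against (Thorough, Normal): payoffs 70, 93 → best response Thorough.
Casey against (Thorough, Thorough): payoffs 68, 63 → best response Normal.
Casey against (Thorough, Deep): payoffs 39, 23 → best response Normal.
Mutual best responses: (Normal, Deep, Thorough); (Thorough, Normal, Thorough); (Thorough, Thorough, Normal).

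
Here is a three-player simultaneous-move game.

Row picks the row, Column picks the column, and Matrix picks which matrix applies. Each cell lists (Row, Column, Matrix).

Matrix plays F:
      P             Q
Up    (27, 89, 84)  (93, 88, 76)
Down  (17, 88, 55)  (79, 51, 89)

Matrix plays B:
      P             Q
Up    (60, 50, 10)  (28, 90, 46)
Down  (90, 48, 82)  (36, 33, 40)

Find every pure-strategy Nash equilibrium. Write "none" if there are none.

The pure Nash equilibria are (Up, P, F), (Down, P, B).

Row against (P, F): payoffs 27, 17 → best response Up.
Row against (P, B): payoffs 60, 90 → best response Down.
Row against (Q, F): payoffs 93, 79 → best response Up.
Row against (Q, B): payoffs 28, 36 → best response Down.
Column against (Up, F): payoffs 89, 88 → best response P.
Column against (Up, B): payoffs 50, 90 → best response Q.
Column against (Down, F): payoffs 88, 51 → best response P.
Column against (Down, B): payoffs 48, 33 → best response P.
Matrix against (Up, P): payoffs 84, 10 → best response F.
Matrix against (Up, Q): payoffs 76, 46 → best response F.
Matrix against (Down, P): payoffs 55, 82 → best response B.
Matrix against (Down, Q): payoffs 89, 40 → best response F.
Mutual best responses: (Up, P, F); (Down, P, B).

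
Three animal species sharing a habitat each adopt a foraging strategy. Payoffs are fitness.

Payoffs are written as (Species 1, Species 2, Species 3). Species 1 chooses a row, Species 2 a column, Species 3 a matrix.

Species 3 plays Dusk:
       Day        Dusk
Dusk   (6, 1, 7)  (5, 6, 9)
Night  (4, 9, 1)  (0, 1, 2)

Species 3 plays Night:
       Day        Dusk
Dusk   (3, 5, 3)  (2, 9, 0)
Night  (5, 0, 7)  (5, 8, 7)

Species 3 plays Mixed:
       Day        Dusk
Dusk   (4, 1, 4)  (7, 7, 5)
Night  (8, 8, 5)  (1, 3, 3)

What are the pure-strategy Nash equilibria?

(Dusk, Day, Dusk): Species 2 can switch to Dusk (1 → 6). Not NE.
(Dusk, Day, Night): Species 1 can switch to Night (3 → 5). Not NE.
(Dusk, Day, Mixed): Species 1 can switch to Night (4 → 8). Not NE.
(Dusk, Dusk, Dusk): Species 1 gets 5, best alternative 0; Species 2 gets 6, best alternative 1; Species 3 gets 9, best alternative 5. No profitable deviation — NE.
(Dusk, Dusk, Night): Species 1 can switch to Night (2 → 5). Not NE.
(Dusk, Dusk, Mixed): Species 3 can switch to Dusk (5 → 9). Not NE.
(Night, Day, Dusk): Species 1 can switch to Dusk (4 → 6). Not NE.
(Night, Day, Night): Species 2 can switch to Dusk (0 → 8). Not NE.
(Night, Day, Mixed): Species 3 can switch to Night (5 → 7). Not NE.
(Night, Dusk, Night): Species 1 gets 5, best alternative 2; Species 2 gets 8, best alternative 0; Species 3 gets 7, best alternative 3. No profitable deviation — NE.
(The remaining 2 profiles each have a profitable deviation by the same check.)

Pure-strategy Nash equilibria: (Dusk, Dusk, Dusk); (Night, Dusk, Night)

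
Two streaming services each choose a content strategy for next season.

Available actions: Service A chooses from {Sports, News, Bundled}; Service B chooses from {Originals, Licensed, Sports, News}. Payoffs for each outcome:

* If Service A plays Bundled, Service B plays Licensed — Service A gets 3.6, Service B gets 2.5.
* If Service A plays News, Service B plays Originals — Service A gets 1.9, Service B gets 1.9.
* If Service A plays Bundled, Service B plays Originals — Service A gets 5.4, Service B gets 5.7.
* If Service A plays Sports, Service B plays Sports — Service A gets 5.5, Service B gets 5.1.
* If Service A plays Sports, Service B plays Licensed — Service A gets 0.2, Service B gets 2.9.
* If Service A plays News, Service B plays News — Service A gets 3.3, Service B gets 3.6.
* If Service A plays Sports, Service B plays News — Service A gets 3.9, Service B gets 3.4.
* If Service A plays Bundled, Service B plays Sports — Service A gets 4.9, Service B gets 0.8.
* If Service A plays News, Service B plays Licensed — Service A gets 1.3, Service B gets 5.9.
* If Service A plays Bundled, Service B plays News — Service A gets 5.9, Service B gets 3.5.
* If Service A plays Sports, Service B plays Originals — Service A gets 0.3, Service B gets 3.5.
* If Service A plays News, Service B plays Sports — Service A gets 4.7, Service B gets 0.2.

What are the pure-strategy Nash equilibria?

The pure Nash equilibria are (Sports, Sports) and (Bundled, Originals).

For each strategy profile, look for a profitable unilateral deviation.
(Sports, Originals): Service A can switch to News (0.3 → 1.9). Not NE.
(Sports, Licensed): Service A can switch to News (0.2 → 1.3). Not NE.
(Sports, Sports): Service A gets 5.5, best alternative 4.9; Service B gets 5.1, best alternative 3.5. No profitable deviation — NE.
(Sports, News): Service A can switch to Bundled (3.9 → 5.9). Not NE.
(News, Originals): Service A can switch to Bundled (1.9 → 5.4). Not NE.
(News, Licensed): Service A can switch to Bundled (1.3 → 3.6). Not NE.
(News, Sports): Service A can switch to Sports (4.7 → 5.5). Not NE.
(News, News): Service A can switch to Sports (3.3 → 3.9). Not NE.
(Bundled, Originals): Service A gets 5.4, best alternative 1.9; Service B gets 5.7, best alternative 3.5. No profitable deviation — NE.
(Bundled, Licensed): Service B can switch to Originals (2.5 → 5.7). Not NE.
(Bundled, Sports): Service A can switch to Sports (4.9 → 5.5). Not NE.
(Bundled, News): Service B can switch to Originals (3.5 → 5.7). Not NE.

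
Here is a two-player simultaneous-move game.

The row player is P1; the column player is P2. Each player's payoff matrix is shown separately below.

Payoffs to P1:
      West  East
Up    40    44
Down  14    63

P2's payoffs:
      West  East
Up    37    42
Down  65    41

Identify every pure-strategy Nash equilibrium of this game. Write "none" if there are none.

P1 against West: payoffs 40, 14 → best response Up.
P1 against East: payoffs 44, 63 → best response Down.
P2 against Up: payoffs 37, 42 → best response East.
P2 against Down: payoffs 65, 41 → best response West.
No profile is a mutual best response for all players.

There is no pure-strategy Nash equilibrium.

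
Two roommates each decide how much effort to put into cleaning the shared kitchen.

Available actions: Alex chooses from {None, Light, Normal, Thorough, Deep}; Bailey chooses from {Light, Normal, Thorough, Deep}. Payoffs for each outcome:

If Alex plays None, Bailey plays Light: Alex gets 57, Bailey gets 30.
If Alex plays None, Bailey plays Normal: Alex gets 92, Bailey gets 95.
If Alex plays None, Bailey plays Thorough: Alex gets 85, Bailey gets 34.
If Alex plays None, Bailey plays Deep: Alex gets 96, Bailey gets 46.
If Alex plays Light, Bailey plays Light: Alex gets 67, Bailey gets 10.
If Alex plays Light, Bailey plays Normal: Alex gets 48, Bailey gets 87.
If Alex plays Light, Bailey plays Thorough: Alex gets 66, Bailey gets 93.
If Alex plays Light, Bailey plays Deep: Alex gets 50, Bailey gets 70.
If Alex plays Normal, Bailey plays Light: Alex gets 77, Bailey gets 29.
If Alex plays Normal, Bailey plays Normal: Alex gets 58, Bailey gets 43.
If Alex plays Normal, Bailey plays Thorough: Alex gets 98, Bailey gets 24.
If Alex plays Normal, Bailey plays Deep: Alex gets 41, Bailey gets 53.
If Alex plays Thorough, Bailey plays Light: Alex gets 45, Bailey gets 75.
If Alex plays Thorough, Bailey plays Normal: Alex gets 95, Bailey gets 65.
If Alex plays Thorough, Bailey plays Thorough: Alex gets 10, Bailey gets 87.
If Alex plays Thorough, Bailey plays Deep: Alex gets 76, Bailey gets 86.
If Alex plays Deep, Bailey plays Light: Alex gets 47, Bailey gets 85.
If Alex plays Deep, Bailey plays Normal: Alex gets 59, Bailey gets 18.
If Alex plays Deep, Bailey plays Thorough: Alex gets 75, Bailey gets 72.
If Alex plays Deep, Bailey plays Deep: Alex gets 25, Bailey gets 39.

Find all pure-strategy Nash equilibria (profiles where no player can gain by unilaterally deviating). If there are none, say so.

This game has no pure Nash equilibrium.

For each player, find the best response to each opponent profile; mutual best responses are the pure NE.
Alex against Light: payoffs 57, 67, 77, 45, 47 → best response Normal.
Alex against Normal: payoffs 92, 48, 58, 95, 59 → best response Thorough.
Alex against Thorough: payoffs 85, 66, 98, 10, 75 → best response Normal.
Alex against Deep: payoffs 96, 50, 41, 76, 25 → best response None.
Bailey against None: payoffs 30, 95, 34, 46 → best response Normal.
Bailey against Light: payoffs 10, 87, 93, 70 → best response Thorough.
Bailey against Normal: payoffs 29, 43, 24, 53 → best response Deep.
Bailey against Thorough: payoffs 75, 65, 87, 86 → best response Thorough.
Bailey against Deep: payoffs 85, 18, 72, 39 → best response Light.
No profile is a mutual best response for all players.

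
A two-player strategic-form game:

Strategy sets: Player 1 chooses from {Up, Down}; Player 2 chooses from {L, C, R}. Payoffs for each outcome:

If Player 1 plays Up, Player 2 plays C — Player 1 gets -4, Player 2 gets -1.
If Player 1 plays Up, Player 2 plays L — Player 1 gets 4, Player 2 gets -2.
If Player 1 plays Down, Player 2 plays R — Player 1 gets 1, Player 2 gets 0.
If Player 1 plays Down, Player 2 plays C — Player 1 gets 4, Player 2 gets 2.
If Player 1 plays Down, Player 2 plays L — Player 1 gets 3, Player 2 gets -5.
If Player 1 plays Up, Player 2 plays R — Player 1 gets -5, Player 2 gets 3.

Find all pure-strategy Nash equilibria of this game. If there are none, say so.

Check each profile: it is a Nash equilibrium iff no player can strictly gain by switching unilaterally.
(Up, L): Player 2 can switch to C (-2 → -1). Not NE.
(Up, C): Player 1 can switch to Down (-4 → 4). Not NE.
(Up, R): Player 1 can switch to Down (-5 → 1). Not NE.
(Down, L): Player 1 can switch to Up (3 → 4). Not NE.
(Down, C): Player 1 gets 4, best alternative -4; Player 2 gets 2, best alternative 0. No profitable deviation — NE.
(Down, R): Player 2 can switch to C (0 → 2). Not NE.

Pure NE: (Down, C)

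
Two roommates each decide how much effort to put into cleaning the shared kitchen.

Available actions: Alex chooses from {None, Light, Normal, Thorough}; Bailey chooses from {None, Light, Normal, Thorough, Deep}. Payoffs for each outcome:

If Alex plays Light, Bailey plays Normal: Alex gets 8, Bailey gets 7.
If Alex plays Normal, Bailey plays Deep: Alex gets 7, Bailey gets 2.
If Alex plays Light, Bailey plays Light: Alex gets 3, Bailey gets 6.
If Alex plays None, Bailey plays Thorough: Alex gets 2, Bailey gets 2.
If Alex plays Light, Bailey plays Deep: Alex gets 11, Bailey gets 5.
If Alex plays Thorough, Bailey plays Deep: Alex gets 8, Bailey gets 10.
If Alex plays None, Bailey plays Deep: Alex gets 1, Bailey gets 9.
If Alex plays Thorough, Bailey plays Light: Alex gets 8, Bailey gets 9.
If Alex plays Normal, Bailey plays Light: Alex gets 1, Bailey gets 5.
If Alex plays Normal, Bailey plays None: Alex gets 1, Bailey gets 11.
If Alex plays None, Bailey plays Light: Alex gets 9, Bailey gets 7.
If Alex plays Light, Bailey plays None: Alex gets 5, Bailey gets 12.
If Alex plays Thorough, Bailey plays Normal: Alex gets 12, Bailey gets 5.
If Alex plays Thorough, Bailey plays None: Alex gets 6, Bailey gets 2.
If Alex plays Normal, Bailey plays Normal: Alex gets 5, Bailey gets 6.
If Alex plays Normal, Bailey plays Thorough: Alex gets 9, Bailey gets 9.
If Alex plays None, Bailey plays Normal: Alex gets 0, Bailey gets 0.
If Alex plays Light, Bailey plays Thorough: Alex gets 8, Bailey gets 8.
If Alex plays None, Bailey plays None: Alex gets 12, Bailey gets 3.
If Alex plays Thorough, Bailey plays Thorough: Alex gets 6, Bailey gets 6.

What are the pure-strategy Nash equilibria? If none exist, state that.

(None, None): Bailey can switch to Light (3 → 7). Not NE.
(None, Light): Bailey can switch to Deep (7 → 9). Not NE.
(None, Normal): Alex can switch to Light (0 → 8). Not NE.
(None, Thorough): Alex can switch to Light (2 → 8). Not NE.
(None, Deep): Alex can switch to Light (1 → 11). Not NE.
(Light, None): Alex can switch to None (5 → 12). Not NE.
(Light, Light): Alex can switch to None (3 → 9). Not NE.
(Light, Normal): Alex can switch to Thorough (8 → 12). Not NE.
(The remaining 12 profiles each have a profitable deviation by the same check.)

This game has no pure Nash equilibrium.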